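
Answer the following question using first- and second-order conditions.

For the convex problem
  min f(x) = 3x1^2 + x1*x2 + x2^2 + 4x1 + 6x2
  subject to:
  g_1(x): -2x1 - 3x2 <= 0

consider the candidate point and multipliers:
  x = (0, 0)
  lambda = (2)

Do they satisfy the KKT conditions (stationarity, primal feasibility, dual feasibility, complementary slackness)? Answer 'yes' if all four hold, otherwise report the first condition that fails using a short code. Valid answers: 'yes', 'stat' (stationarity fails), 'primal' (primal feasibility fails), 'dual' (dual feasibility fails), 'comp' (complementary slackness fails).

Gradient of f: grad f(x) = Q x + c = (4, 6)
Constraint values g_i(x) = a_i^T x - b_i:
  g_1((0, 0)) = 0
Stationarity residual: grad f(x) + sum_i lambda_i a_i = (0, 0)
  -> stationarity OK
Primal feasibility (all g_i <= 0): OK
Dual feasibility (all lambda_i >= 0): OK
Complementary slackness (lambda_i * g_i(x) = 0 for all i): OK

Verdict: yes, KKT holds.

yes


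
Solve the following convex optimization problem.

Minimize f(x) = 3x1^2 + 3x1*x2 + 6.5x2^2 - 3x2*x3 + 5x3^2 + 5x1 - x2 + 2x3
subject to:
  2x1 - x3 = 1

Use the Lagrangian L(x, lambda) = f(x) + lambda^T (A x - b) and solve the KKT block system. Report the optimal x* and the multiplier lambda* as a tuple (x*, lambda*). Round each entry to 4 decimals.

Form the Lagrangian:
  L(x, lambda) = (1/2) x^T Q x + c^T x + lambda^T (A x - b)
Stationarity (grad_x L = 0): Q x + c + A^T lambda = 0.
Primal feasibility: A x = b.

This gives the KKT block system:
  [ Q   A^T ] [ x     ]   [-c ]
  [ A    0  ] [ lambda ] = [ b ]

Solving the linear system:
  x*      = (0.2326, -0.1002, -0.5348)
  lambda* = (-3.0475)
  f(x*)   = 1.6205

x* = (0.2326, -0.1002, -0.5348), lambda* = (-3.0475)


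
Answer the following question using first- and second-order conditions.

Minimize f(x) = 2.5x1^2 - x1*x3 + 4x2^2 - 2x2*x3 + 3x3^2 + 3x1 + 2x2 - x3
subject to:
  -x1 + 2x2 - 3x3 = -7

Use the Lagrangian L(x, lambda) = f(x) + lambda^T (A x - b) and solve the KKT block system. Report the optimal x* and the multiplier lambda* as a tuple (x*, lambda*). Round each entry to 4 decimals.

Form the Lagrangian:
  L(x, lambda) = (1/2) x^T Q x + c^T x + lambda^T (A x - b)
Stationarity (grad_x L = 0): Q x + c + A^T lambda = 0.
Primal feasibility: A x = b.

This gives the KKT block system:
  [ Q   A^T ] [ x     ]   [-c ]
  [ A    0  ] [ lambda ] = [ b ]

Solving the linear system:
  x*      = (0.4364, -0.6773, 1.7364)
  lambda* = (3.4455)
  f(x*)   = 11.1682

x* = (0.4364, -0.6773, 1.7364), lambda* = (3.4455)


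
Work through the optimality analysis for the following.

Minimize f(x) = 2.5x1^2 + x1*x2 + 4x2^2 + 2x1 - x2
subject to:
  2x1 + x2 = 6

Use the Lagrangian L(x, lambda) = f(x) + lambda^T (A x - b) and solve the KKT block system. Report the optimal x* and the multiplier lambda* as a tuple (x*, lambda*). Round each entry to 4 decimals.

Form the Lagrangian:
  L(x, lambda) = (1/2) x^T Q x + c^T x + lambda^T (A x - b)
Stationarity (grad_x L = 0): Q x + c + A^T lambda = 0.
Primal feasibility: A x = b.

This gives the KKT block system:
  [ Q   A^T ] [ x     ]   [-c ]
  [ A    0  ] [ lambda ] = [ b ]

Solving the linear system:
  x*      = (2.6061, 0.7879)
  lambda* = (-7.9091)
  f(x*)   = 25.9394

x* = (2.6061, 0.7879), lambda* = (-7.9091)


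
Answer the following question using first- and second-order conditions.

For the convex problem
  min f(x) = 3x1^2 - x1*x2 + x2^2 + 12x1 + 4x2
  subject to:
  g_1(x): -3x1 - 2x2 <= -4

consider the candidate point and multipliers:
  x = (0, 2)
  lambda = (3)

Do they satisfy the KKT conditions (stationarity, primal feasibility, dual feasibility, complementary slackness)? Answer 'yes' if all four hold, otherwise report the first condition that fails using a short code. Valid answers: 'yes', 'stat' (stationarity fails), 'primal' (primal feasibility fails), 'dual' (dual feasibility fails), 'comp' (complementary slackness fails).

Gradient of f: grad f(x) = Q x + c = (10, 8)
Constraint values g_i(x) = a_i^T x - b_i:
  g_1((0, 2)) = 0
Stationarity residual: grad f(x) + sum_i lambda_i a_i = (1, 2)
  -> stationarity FAILS
Primal feasibility (all g_i <= 0): OK
Dual feasibility (all lambda_i >= 0): OK
Complementary slackness (lambda_i * g_i(x) = 0 for all i): OK

Verdict: the first failing condition is stationarity -> stat.

stat


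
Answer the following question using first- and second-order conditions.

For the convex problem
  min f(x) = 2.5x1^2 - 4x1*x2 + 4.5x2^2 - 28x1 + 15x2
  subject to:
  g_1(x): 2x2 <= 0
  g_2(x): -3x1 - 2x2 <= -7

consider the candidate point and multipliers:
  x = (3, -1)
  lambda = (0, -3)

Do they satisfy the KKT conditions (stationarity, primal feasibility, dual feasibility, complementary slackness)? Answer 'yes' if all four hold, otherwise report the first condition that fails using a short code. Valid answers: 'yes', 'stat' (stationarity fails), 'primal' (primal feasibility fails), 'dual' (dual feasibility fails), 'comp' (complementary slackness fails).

Gradient of f: grad f(x) = Q x + c = (-9, -6)
Constraint values g_i(x) = a_i^T x - b_i:
  g_1((3, -1)) = -2
  g_2((3, -1)) = 0
Stationarity residual: grad f(x) + sum_i lambda_i a_i = (0, 0)
  -> stationarity OK
Primal feasibility (all g_i <= 0): OK
Dual feasibility (all lambda_i >= 0): FAILS
Complementary slackness (lambda_i * g_i(x) = 0 for all i): OK

Verdict: the first failing condition is dual_feasibility -> dual.

dual


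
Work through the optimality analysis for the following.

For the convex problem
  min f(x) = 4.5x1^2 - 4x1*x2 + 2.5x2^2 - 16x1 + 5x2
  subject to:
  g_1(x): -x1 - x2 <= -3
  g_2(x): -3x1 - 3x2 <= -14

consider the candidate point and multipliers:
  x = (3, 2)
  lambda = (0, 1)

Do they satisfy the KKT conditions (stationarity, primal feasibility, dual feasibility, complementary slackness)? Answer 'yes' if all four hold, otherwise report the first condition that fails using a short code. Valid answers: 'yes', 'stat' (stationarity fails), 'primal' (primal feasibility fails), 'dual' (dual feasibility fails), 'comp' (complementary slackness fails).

Gradient of f: grad f(x) = Q x + c = (3, 3)
Constraint values g_i(x) = a_i^T x - b_i:
  g_1((3, 2)) = -2
  g_2((3, 2)) = -1
Stationarity residual: grad f(x) + sum_i lambda_i a_i = (0, 0)
  -> stationarity OK
Primal feasibility (all g_i <= 0): OK
Dual feasibility (all lambda_i >= 0): OK
Complementary slackness (lambda_i * g_i(x) = 0 for all i): FAILS

Verdict: the first failing condition is complementary_slackness -> comp.

comp


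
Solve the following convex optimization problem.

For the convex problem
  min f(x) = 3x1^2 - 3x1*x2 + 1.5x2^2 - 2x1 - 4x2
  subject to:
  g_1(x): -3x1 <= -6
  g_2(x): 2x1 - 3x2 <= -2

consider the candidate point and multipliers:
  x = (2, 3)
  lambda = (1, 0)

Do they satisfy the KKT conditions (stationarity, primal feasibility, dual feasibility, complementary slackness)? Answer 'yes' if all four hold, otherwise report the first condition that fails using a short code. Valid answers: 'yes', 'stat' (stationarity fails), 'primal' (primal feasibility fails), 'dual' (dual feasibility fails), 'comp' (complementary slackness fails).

Gradient of f: grad f(x) = Q x + c = (1, -1)
Constraint values g_i(x) = a_i^T x - b_i:
  g_1((2, 3)) = 0
  g_2((2, 3)) = -3
Stationarity residual: grad f(x) + sum_i lambda_i a_i = (-2, -1)
  -> stationarity FAILS
Primal feasibility (all g_i <= 0): OK
Dual feasibility (all lambda_i >= 0): OK
Complementary slackness (lambda_i * g_i(x) = 0 for all i): OK

Verdict: the first failing condition is stationarity -> stat.

stat


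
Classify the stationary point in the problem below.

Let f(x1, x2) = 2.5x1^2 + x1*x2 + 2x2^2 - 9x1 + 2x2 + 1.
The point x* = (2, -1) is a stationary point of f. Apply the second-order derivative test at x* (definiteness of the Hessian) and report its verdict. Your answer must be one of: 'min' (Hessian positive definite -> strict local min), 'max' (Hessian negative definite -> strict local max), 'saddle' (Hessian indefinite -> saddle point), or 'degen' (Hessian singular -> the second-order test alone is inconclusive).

Compute the Hessian H = grad^2 f:
  H = [[5, 1], [1, 4]]
Verify stationarity: grad f(x*) = H x* + g = (0, 0).
Eigenvalues of H: 3.382, 5.618.
Both eigenvalues > 0, so H is positive definite -> x* is a strict local min.

min


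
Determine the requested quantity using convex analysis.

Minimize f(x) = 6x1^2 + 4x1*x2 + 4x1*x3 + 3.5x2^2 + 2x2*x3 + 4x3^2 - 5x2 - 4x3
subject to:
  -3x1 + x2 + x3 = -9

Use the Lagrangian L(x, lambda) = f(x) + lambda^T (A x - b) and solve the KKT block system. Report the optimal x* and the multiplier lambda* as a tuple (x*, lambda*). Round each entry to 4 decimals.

Form the Lagrangian:
  L(x, lambda) = (1/2) x^T Q x + c^T x + lambda^T (A x - b)
Stationarity (grad_x L = 0): Q x + c + A^T lambda = 0.
Primal feasibility: A x = b.

This gives the KKT block system:
  [ Q   A^T ] [ x     ]   [-c ]
  [ A    0  ] [ lambda ] = [ b ]

Solving the linear system:
  x*      = (2.2569, -1.125, -1.1042)
  lambda* = (6.0556)
  f(x*)   = 32.2708

x* = (2.2569, -1.125, -1.1042), lambda* = (6.0556)


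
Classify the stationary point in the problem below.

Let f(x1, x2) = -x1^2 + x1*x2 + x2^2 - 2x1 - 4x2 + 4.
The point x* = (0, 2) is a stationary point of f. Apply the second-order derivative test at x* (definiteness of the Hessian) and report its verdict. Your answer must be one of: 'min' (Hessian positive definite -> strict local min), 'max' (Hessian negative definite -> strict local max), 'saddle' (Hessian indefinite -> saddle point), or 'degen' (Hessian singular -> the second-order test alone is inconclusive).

Compute the Hessian H = grad^2 f:
  H = [[-2, 1], [1, 2]]
Verify stationarity: grad f(x*) = H x* + g = (0, 0).
Eigenvalues of H: -2.2361, 2.2361.
Eigenvalues have mixed signs, so H is indefinite -> x* is a saddle point.

saddle


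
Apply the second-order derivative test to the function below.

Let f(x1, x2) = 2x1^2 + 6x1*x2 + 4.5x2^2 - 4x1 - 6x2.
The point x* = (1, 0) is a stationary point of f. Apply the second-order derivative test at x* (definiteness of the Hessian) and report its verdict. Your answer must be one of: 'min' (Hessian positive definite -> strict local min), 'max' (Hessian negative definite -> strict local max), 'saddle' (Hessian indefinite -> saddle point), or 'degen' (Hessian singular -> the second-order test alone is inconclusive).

Compute the Hessian H = grad^2 f:
  H = [[4, 6], [6, 9]]
Verify stationarity: grad f(x*) = H x* + g = (0, 0).
Eigenvalues of H: 0, 13.
H has a zero eigenvalue (singular; positive semidefinite but not definite), so H is neither positive definite, negative definite, nor indefinite. The second-order test alone is inconclusive -> degen.
(Indeed, f is constant along the null direction of H through x*, so x* is not a strict local extremum.)

degen


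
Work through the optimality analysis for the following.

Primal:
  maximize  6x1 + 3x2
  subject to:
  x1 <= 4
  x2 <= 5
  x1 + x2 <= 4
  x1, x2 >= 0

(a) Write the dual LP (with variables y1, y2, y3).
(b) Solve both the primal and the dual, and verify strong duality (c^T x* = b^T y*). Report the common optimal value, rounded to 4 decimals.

The standard primal-dual pair for 'max c^T x s.t. A x <= b, x >= 0' is:
  Dual:  min b^T y  s.t.  A^T y >= c,  y >= 0.

So the dual LP is:
  minimize  4y1 + 5y2 + 4y3
  subject to:
    y1 + y3 >= 6
    y2 + y3 >= 3
    y1, y2, y3 >= 0

Solving the primal: x* = (4, 0).
  primal value c^T x* = 24.
Solving the dual: y* = (3, 0, 3).
  dual value b^T y* = 24.
Strong duality: c^T x* = b^T y*. Confirmed.

24


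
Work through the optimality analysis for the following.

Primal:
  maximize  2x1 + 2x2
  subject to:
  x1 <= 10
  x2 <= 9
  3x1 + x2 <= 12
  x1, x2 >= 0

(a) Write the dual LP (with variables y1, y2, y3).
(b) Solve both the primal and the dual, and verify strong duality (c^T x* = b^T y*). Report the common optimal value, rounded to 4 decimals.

The standard primal-dual pair for 'max c^T x s.t. A x <= b, x >= 0' is:
  Dual:  min b^T y  s.t.  A^T y >= c,  y >= 0.

So the dual LP is:
  minimize  10y1 + 9y2 + 12y3
  subject to:
    y1 + 3y3 >= 2
    y2 + y3 >= 2
    y1, y2, y3 >= 0

Solving the primal: x* = (1, 9).
  primal value c^T x* = 20.
Solving the dual: y* = (0, 1.3333, 0.6667).
  dual value b^T y* = 20.
Strong duality: c^T x* = b^T y*. Confirmed.

20


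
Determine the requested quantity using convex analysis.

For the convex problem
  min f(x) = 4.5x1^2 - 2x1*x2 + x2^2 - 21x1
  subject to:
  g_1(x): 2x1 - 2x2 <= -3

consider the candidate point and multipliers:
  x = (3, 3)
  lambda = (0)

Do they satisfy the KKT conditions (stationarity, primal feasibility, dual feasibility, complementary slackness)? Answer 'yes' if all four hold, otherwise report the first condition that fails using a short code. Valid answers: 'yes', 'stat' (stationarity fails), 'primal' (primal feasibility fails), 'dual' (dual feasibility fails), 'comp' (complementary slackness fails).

Gradient of f: grad f(x) = Q x + c = (0, 0)
Constraint values g_i(x) = a_i^T x - b_i:
  g_1((3, 3)) = 3
Stationarity residual: grad f(x) + sum_i lambda_i a_i = (0, 0)
  -> stationarity OK
Primal feasibility (all g_i <= 0): FAILS
Dual feasibility (all lambda_i >= 0): OK
Complementary slackness (lambda_i * g_i(x) = 0 for all i): OK

Verdict: the first failing condition is primal_feasibility -> primal.

primal


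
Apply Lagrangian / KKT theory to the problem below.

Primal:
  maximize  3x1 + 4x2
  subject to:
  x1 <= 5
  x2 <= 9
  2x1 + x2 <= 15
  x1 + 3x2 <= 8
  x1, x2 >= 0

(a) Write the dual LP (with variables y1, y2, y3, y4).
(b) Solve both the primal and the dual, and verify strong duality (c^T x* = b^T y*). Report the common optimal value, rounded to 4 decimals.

The standard primal-dual pair for 'max c^T x s.t. A x <= b, x >= 0' is:
  Dual:  min b^T y  s.t.  A^T y >= c,  y >= 0.

So the dual LP is:
  minimize  5y1 + 9y2 + 15y3 + 8y4
  subject to:
    y1 + 2y3 + y4 >= 3
    y2 + y3 + 3y4 >= 4
    y1, y2, y3, y4 >= 0

Solving the primal: x* = (5, 1).
  primal value c^T x* = 19.
Solving the dual: y* = (1.6667, 0, 0, 1.3333).
  dual value b^T y* = 19.
Strong duality: c^T x* = b^T y*. Confirmed.

19


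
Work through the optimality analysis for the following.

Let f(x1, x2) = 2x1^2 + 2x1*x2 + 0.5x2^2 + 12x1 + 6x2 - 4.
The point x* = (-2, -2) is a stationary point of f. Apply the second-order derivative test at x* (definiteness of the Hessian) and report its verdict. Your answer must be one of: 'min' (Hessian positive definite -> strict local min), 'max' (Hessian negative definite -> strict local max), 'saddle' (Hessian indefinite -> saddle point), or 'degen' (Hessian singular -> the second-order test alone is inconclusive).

Compute the Hessian H = grad^2 f:
  H = [[4, 2], [2, 1]]
Verify stationarity: grad f(x*) = H x* + g = (0, 0).
Eigenvalues of H: 0, 5.
H has a zero eigenvalue (singular; positive semidefinite but not definite), so H is neither positive definite, negative definite, nor indefinite. The second-order test alone is inconclusive -> degen.
(Indeed, f is constant along the null direction of H through x*, so x* is not a strict local extremum.)

degen


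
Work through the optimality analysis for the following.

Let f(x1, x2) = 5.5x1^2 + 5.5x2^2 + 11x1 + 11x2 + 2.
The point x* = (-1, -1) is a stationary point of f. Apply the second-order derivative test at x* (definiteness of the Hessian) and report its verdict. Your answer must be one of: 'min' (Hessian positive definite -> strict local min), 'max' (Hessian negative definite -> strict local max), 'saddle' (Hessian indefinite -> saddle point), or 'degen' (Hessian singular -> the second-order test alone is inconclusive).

Compute the Hessian H = grad^2 f:
  H = [[11, 0], [0, 11]]
Verify stationarity: grad f(x*) = H x* + g = (0, 0).
Eigenvalues of H: 11, 11.
Both eigenvalues > 0, so H is positive definite -> x* is a strict local min.

min


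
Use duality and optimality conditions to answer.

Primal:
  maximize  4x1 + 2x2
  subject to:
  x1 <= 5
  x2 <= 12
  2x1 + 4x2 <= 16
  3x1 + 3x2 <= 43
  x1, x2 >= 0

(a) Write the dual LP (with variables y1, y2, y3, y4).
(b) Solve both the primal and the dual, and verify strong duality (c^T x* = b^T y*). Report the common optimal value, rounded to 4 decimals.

The standard primal-dual pair for 'max c^T x s.t. A x <= b, x >= 0' is:
  Dual:  min b^T y  s.t.  A^T y >= c,  y >= 0.

So the dual LP is:
  minimize  5y1 + 12y2 + 16y3 + 43y4
  subject to:
    y1 + 2y3 + 3y4 >= 4
    y2 + 4y3 + 3y4 >= 2
    y1, y2, y3, y4 >= 0

Solving the primal: x* = (5, 1.5).
  primal value c^T x* = 23.
Solving the dual: y* = (3, 0, 0.5, 0).
  dual value b^T y* = 23.
Strong duality: c^T x* = b^T y*. Confirmed.

23


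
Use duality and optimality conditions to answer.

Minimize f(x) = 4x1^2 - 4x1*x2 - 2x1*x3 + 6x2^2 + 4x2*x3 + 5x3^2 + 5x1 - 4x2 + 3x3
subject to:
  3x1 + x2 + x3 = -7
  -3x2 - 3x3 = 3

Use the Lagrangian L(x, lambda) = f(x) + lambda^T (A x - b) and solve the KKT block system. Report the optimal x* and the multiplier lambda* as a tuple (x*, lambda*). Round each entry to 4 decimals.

Form the Lagrangian:
  L(x, lambda) = (1/2) x^T Q x + c^T x + lambda^T (A x - b)
Stationarity (grad_x L = 0): Q x + c + A^T lambda = 0.
Primal feasibility: A x = b.

This gives the KKT block system:
  [ Q   A^T ] [ x     ]   [-c ]
  [ A    0  ] [ lambda ] = [ b ]

Solving the linear system:
  x*      = (-2, -0.2143, -0.7857)
  lambda* = (2.8571, 0.381)
  f(x*)   = 3.6786

x* = (-2, -0.2143, -0.7857), lambda* = (2.8571, 0.381)


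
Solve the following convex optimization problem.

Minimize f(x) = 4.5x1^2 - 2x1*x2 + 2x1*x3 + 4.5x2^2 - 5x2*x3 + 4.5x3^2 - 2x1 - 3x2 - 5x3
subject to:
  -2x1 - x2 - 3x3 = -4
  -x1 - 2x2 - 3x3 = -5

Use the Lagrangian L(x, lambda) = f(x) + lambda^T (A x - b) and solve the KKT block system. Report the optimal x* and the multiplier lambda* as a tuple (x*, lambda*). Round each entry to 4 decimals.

Form the Lagrangian:
  L(x, lambda) = (1/2) x^T Q x + c^T x + lambda^T (A x - b)
Stationarity (grad_x L = 0): Q x + c + A^T lambda = 0.
Primal feasibility: A x = b.

This gives the KKT block system:
  [ Q   A^T ] [ x     ]   [-c ]
  [ A    0  ] [ lambda ] = [ b ]

Solving the linear system:
  x*      = (0, 1, 1)
  lambda* = (-1.6667, 1.3333)
  f(x*)   = -4

x* = (0, 1, 1), lambda* = (-1.6667, 1.3333)


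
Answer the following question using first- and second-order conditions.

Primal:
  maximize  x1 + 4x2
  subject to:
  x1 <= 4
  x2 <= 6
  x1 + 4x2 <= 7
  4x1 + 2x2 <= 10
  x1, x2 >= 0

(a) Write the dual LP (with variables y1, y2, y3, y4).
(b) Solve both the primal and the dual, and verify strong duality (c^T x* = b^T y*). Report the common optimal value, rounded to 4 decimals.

The standard primal-dual pair for 'max c^T x s.t. A x <= b, x >= 0' is:
  Dual:  min b^T y  s.t.  A^T y >= c,  y >= 0.

So the dual LP is:
  minimize  4y1 + 6y2 + 7y3 + 10y4
  subject to:
    y1 + y3 + 4y4 >= 1
    y2 + 4y3 + 2y4 >= 4
    y1, y2, y3, y4 >= 0

Solving the primal: x* = (1.8571, 1.2857).
  primal value c^T x* = 7.
Solving the dual: y* = (0, 0, 1, 0).
  dual value b^T y* = 7.
Strong duality: c^T x* = b^T y*. Confirmed.

7


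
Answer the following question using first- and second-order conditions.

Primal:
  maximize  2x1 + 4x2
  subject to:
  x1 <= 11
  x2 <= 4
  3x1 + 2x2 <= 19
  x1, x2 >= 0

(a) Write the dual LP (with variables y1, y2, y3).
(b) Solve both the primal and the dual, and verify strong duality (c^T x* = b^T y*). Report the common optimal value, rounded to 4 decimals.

The standard primal-dual pair for 'max c^T x s.t. A x <= b, x >= 0' is:
  Dual:  min b^T y  s.t.  A^T y >= c,  y >= 0.

So the dual LP is:
  minimize  11y1 + 4y2 + 19y3
  subject to:
    y1 + 3y3 >= 2
    y2 + 2y3 >= 4
    y1, y2, y3 >= 0

Solving the primal: x* = (3.6667, 4).
  primal value c^T x* = 23.3333.
Solving the dual: y* = (0, 2.6667, 0.6667).
  dual value b^T y* = 23.3333.
Strong duality: c^T x* = b^T y*. Confirmed.

23.3333


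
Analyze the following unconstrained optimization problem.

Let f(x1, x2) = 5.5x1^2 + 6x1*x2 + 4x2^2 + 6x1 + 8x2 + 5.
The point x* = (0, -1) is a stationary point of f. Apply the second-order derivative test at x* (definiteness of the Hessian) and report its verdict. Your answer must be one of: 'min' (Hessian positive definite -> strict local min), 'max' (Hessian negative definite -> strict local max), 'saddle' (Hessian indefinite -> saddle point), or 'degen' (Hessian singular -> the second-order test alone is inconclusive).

Compute the Hessian H = grad^2 f:
  H = [[11, 6], [6, 8]]
Verify stationarity: grad f(x*) = H x* + g = (0, 0).
Eigenvalues of H: 3.3153, 15.6847.
Both eigenvalues > 0, so H is positive definite -> x* is a strict local min.

min


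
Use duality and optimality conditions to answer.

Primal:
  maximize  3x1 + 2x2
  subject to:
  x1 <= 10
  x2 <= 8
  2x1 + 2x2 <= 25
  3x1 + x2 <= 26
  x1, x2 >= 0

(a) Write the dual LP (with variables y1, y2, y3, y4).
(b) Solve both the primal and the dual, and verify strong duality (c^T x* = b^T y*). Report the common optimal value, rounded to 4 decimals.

The standard primal-dual pair for 'max c^T x s.t. A x <= b, x >= 0' is:
  Dual:  min b^T y  s.t.  A^T y >= c,  y >= 0.

So the dual LP is:
  minimize  10y1 + 8y2 + 25y3 + 26y4
  subject to:
    y1 + 2y3 + 3y4 >= 3
    y2 + 2y3 + y4 >= 2
    y1, y2, y3, y4 >= 0

Solving the primal: x* = (6.75, 5.75).
  primal value c^T x* = 31.75.
Solving the dual: y* = (0, 0, 0.75, 0.5).
  dual value b^T y* = 31.75.
Strong duality: c^T x* = b^T y*. Confirmed.

31.75


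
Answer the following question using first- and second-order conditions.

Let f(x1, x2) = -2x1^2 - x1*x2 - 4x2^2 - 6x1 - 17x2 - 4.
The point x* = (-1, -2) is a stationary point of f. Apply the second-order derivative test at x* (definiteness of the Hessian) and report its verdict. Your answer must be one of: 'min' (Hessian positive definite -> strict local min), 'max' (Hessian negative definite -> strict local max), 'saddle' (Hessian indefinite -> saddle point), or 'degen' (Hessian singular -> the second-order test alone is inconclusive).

Compute the Hessian H = grad^2 f:
  H = [[-4, -1], [-1, -8]]
Verify stationarity: grad f(x*) = H x* + g = (0, 0).
Eigenvalues of H: -8.2361, -3.7639.
Both eigenvalues < 0, so H is negative definite -> x* is a strict local max.

max


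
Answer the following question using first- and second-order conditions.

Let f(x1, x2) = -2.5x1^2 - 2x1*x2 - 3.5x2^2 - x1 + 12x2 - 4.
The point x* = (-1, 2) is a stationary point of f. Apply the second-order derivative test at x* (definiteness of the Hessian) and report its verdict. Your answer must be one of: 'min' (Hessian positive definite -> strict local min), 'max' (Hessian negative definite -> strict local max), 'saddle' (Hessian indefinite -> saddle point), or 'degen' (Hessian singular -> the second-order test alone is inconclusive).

Compute the Hessian H = grad^2 f:
  H = [[-5, -2], [-2, -7]]
Verify stationarity: grad f(x*) = H x* + g = (0, 0).
Eigenvalues of H: -8.2361, -3.7639.
Both eigenvalues < 0, so H is negative definite -> x* is a strict local max.

max


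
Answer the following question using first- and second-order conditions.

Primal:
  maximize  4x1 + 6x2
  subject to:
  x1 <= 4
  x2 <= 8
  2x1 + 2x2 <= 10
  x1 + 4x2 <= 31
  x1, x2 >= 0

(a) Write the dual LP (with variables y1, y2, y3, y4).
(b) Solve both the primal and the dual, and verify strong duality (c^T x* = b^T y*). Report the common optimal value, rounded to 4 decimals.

The standard primal-dual pair for 'max c^T x s.t. A x <= b, x >= 0' is:
  Dual:  min b^T y  s.t.  A^T y >= c,  y >= 0.

So the dual LP is:
  minimize  4y1 + 8y2 + 10y3 + 31y4
  subject to:
    y1 + 2y3 + y4 >= 4
    y2 + 2y3 + 4y4 >= 6
    y1, y2, y3, y4 >= 0

Solving the primal: x* = (0, 5).
  primal value c^T x* = 30.
Solving the dual: y* = (0, 0, 3, 0).
  dual value b^T y* = 30.
Strong duality: c^T x* = b^T y*. Confirmed.

30


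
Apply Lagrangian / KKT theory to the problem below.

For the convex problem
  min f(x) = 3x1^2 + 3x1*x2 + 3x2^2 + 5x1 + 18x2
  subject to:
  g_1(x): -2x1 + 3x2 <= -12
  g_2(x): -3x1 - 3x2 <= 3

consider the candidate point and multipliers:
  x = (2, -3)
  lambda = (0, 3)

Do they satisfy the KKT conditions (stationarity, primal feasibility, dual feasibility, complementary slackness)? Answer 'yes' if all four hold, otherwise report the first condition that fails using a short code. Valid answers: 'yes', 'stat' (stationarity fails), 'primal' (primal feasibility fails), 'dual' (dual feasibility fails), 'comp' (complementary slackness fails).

Gradient of f: grad f(x) = Q x + c = (8, 6)
Constraint values g_i(x) = a_i^T x - b_i:
  g_1((2, -3)) = -1
  g_2((2, -3)) = 0
Stationarity residual: grad f(x) + sum_i lambda_i a_i = (-1, -3)
  -> stationarity FAILS
Primal feasibility (all g_i <= 0): OK
Dual feasibility (all lambda_i >= 0): OK
Complementary slackness (lambda_i * g_i(x) = 0 for all i): OK

Verdict: the first failing condition is stationarity -> stat.

stat


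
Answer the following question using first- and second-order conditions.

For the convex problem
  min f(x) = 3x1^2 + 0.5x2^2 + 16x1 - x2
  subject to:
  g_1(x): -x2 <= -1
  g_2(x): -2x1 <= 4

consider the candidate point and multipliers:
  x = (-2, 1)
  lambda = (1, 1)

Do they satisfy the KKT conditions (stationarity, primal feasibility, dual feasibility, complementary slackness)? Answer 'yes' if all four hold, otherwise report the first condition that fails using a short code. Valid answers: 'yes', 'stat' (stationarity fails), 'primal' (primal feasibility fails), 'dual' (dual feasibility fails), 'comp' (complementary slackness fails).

Gradient of f: grad f(x) = Q x + c = (4, 0)
Constraint values g_i(x) = a_i^T x - b_i:
  g_1((-2, 1)) = 0
  g_2((-2, 1)) = 0
Stationarity residual: grad f(x) + sum_i lambda_i a_i = (2, -1)
  -> stationarity FAILS
Primal feasibility (all g_i <= 0): OK
Dual feasibility (all lambda_i >= 0): OK
Complementary slackness (lambda_i * g_i(x) = 0 for all i): OK

Verdict: the first failing condition is stationarity -> stat.

stat


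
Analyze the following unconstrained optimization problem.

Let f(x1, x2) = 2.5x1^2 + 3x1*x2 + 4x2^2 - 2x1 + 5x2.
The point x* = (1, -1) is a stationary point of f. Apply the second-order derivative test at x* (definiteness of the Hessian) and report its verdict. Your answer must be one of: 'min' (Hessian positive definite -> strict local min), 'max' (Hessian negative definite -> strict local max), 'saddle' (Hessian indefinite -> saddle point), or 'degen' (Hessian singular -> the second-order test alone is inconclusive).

Compute the Hessian H = grad^2 f:
  H = [[5, 3], [3, 8]]
Verify stationarity: grad f(x*) = H x* + g = (0, 0).
Eigenvalues of H: 3.1459, 9.8541.
Both eigenvalues > 0, so H is positive definite -> x* is a strict local min.

min


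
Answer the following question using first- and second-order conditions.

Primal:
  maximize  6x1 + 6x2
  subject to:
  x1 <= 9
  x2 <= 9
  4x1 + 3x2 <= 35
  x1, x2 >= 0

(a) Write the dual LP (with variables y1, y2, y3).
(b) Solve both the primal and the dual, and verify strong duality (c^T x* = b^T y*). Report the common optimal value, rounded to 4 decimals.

The standard primal-dual pair for 'max c^T x s.t. A x <= b, x >= 0' is:
  Dual:  min b^T y  s.t.  A^T y >= c,  y >= 0.

So the dual LP is:
  minimize  9y1 + 9y2 + 35y3
  subject to:
    y1 + 4y3 >= 6
    y2 + 3y3 >= 6
    y1, y2, y3 >= 0

Solving the primal: x* = (2, 9).
  primal value c^T x* = 66.
Solving the dual: y* = (0, 1.5, 1.5).
  dual value b^T y* = 66.
Strong duality: c^T x* = b^T y*. Confirmed.

66


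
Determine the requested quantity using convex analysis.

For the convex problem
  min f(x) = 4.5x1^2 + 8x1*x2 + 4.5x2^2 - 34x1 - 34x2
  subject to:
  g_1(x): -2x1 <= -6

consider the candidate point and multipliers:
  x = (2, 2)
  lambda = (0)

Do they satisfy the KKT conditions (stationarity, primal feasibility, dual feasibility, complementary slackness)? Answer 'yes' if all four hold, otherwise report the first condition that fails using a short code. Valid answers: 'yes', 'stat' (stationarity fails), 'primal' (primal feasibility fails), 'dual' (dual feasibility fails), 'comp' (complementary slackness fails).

Gradient of f: grad f(x) = Q x + c = (0, 0)
Constraint values g_i(x) = a_i^T x - b_i:
  g_1((2, 2)) = 2
Stationarity residual: grad f(x) + sum_i lambda_i a_i = (0, 0)
  -> stationarity OK
Primal feasibility (all g_i <= 0): FAILS
Dual feasibility (all lambda_i >= 0): OK
Complementary slackness (lambda_i * g_i(x) = 0 for all i): OK

Verdict: the first failing condition is primal_feasibility -> primal.

primal


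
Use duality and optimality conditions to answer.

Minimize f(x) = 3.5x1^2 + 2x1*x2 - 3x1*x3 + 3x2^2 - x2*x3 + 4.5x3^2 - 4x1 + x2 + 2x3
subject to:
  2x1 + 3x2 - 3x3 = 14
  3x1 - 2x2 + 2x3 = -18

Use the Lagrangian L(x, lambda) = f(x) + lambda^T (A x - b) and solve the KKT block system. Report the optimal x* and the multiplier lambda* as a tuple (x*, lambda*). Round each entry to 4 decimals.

Form the Lagrangian:
  L(x, lambda) = (1/2) x^T Q x + c^T x + lambda^T (A x - b)
Stationarity (grad_x L = 0): Q x + c + A^T lambda = 0.
Primal feasibility: A x = b.

This gives the KKT block system:
  [ Q   A^T ] [ x     ]   [-c ]
  [ A    0  ] [ lambda ] = [ b ]

Solving the linear system:
  x*      = (-2, 3.3077, -2.6923)
  lambda* = (-4, 3.7692)
  f(x*)   = 64.8846

x* = (-2, 3.3077, -2.6923), lambda* = (-4, 3.7692)


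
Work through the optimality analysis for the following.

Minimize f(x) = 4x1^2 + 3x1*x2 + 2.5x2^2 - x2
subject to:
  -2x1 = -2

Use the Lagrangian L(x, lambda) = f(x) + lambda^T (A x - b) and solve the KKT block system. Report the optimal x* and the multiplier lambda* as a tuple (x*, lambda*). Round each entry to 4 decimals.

Form the Lagrangian:
  L(x, lambda) = (1/2) x^T Q x + c^T x + lambda^T (A x - b)
Stationarity (grad_x L = 0): Q x + c + A^T lambda = 0.
Primal feasibility: A x = b.

This gives the KKT block system:
  [ Q   A^T ] [ x     ]   [-c ]
  [ A    0  ] [ lambda ] = [ b ]

Solving the linear system:
  x*      = (1, -0.4)
  lambda* = (3.4)
  f(x*)   = 3.6

x* = (1, -0.4), lambda* = (3.4)


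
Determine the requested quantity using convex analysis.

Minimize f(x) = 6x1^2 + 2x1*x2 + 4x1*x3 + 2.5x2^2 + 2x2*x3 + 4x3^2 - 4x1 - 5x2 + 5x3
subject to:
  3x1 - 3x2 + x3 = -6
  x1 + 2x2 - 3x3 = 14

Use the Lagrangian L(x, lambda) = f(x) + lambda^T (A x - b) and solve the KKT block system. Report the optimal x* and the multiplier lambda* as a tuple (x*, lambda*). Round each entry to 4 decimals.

Form the Lagrangian:
  L(x, lambda) = (1/2) x^T Q x + c^T x + lambda^T (A x - b)
Stationarity (grad_x L = 0): Q x + c + A^T lambda = 0.
Primal feasibility: A x = b.

This gives the KKT block system:
  [ Q   A^T ] [ x     ]   [-c ]
  [ A    0  ] [ lambda ] = [ b ]

Solving the linear system:
  x*      = (1.2163, 2.309, -2.7219)
  lambda* = (-0.5688, -2.6201)
  f(x*)   = 1.6248

x* = (1.2163, 2.309, -2.7219), lambda* = (-0.5688, -2.6201)


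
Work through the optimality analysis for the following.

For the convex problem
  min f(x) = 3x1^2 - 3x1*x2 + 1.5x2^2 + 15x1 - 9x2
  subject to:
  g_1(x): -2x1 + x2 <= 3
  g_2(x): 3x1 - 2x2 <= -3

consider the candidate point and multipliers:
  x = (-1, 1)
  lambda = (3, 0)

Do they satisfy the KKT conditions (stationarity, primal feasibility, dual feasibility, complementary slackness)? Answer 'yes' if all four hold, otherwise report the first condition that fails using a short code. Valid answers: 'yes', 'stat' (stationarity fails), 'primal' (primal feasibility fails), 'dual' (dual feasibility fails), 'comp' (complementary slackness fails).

Gradient of f: grad f(x) = Q x + c = (6, -3)
Constraint values g_i(x) = a_i^T x - b_i:
  g_1((-1, 1)) = 0
  g_2((-1, 1)) = -2
Stationarity residual: grad f(x) + sum_i lambda_i a_i = (0, 0)
  -> stationarity OK
Primal feasibility (all g_i <= 0): OK
Dual feasibility (all lambda_i >= 0): OK
Complementary slackness (lambda_i * g_i(x) = 0 for all i): OK

Verdict: yes, KKT holds.

yes


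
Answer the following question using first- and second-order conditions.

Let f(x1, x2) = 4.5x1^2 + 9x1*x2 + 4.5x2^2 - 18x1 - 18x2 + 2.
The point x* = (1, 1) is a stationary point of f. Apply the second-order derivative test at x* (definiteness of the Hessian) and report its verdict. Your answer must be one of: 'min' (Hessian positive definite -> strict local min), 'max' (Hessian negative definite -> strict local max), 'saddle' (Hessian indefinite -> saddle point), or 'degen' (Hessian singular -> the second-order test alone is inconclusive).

Compute the Hessian H = grad^2 f:
  H = [[9, 9], [9, 9]]
Verify stationarity: grad f(x*) = H x* + g = (0, 0).
Eigenvalues of H: 0, 18.
H has a zero eigenvalue (singular; positive semidefinite but not definite), so H is neither positive definite, negative definite, nor indefinite. The second-order test alone is inconclusive -> degen.
(Indeed, f is constant along the null direction of H through x*, so x* is not a strict local extremum.)

degen


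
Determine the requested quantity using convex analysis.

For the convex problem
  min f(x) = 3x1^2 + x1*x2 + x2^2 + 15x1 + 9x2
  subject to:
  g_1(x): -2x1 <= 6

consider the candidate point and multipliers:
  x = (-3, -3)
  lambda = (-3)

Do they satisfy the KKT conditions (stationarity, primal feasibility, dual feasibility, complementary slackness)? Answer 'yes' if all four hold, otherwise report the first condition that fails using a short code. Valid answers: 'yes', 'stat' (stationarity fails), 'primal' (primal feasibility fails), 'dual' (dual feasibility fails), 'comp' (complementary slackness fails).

Gradient of f: grad f(x) = Q x + c = (-6, 0)
Constraint values g_i(x) = a_i^T x - b_i:
  g_1((-3, -3)) = 0
Stationarity residual: grad f(x) + sum_i lambda_i a_i = (0, 0)
  -> stationarity OK
Primal feasibility (all g_i <= 0): OK
Dual feasibility (all lambda_i >= 0): FAILS
Complementary slackness (lambda_i * g_i(x) = 0 for all i): OK

Verdict: the first failing condition is dual_feasibility -> dual.

dual


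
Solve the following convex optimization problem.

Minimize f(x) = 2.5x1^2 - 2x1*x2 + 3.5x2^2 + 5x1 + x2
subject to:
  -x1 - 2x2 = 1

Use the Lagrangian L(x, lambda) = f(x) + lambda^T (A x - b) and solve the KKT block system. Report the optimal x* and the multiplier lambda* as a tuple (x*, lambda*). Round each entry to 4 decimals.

Form the Lagrangian:
  L(x, lambda) = (1/2) x^T Q x + c^T x + lambda^T (A x - b)
Stationarity (grad_x L = 0): Q x + c + A^T lambda = 0.
Primal feasibility: A x = b.

This gives the KKT block system:
  [ Q   A^T ] [ x     ]   [-c ]
  [ A    0  ] [ lambda ] = [ b ]

Solving the linear system:
  x*      = (-0.8286, -0.0857)
  lambda* = (1.0286)
  f(x*)   = -2.6286

x* = (-0.8286, -0.0857), lambda* = (1.0286)


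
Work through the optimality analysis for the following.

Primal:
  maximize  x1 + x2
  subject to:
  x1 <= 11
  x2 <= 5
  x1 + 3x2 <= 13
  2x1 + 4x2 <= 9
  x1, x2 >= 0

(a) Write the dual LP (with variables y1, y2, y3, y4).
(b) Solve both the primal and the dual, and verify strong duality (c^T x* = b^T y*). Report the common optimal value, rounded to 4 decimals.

The standard primal-dual pair for 'max c^T x s.t. A x <= b, x >= 0' is:
  Dual:  min b^T y  s.t.  A^T y >= c,  y >= 0.

So the dual LP is:
  minimize  11y1 + 5y2 + 13y3 + 9y4
  subject to:
    y1 + y3 + 2y4 >= 1
    y2 + 3y3 + 4y4 >= 1
    y1, y2, y3, y4 >= 0

Solving the primal: x* = (4.5, 0).
  primal value c^T x* = 4.5.
Solving the dual: y* = (0, 0, 0, 0.5).
  dual value b^T y* = 4.5.
Strong duality: c^T x* = b^T y*. Confirmed.

4.5


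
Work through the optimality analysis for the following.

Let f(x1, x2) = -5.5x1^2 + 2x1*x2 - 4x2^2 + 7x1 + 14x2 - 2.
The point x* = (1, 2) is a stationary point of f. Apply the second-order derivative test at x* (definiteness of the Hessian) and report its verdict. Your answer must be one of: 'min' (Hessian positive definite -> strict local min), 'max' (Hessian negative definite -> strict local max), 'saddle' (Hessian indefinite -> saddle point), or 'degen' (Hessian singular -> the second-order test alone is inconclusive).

Compute the Hessian H = grad^2 f:
  H = [[-11, 2], [2, -8]]
Verify stationarity: grad f(x*) = H x* + g = (0, 0).
Eigenvalues of H: -12, -7.
Both eigenvalues < 0, so H is negative definite -> x* is a strict local max.

max


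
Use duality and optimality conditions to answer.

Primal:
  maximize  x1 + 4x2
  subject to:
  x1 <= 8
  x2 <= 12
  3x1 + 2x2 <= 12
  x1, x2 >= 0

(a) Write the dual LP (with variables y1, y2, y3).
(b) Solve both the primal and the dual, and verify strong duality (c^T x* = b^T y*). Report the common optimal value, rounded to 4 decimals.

The standard primal-dual pair for 'max c^T x s.t. A x <= b, x >= 0' is:
  Dual:  min b^T y  s.t.  A^T y >= c,  y >= 0.

So the dual LP is:
  minimize  8y1 + 12y2 + 12y3
  subject to:
    y1 + 3y3 >= 1
    y2 + 2y3 >= 4
    y1, y2, y3 >= 0

Solving the primal: x* = (0, 6).
  primal value c^T x* = 24.
Solving the dual: y* = (0, 0, 2).
  dual value b^T y* = 24.
Strong duality: c^T x* = b^T y*. Confirmed.

24


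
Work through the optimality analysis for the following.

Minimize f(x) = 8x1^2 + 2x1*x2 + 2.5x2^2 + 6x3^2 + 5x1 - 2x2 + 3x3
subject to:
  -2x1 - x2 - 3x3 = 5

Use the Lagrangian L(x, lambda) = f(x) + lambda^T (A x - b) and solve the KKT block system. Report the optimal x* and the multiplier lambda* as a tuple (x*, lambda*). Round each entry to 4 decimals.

Form the Lagrangian:
  L(x, lambda) = (1/2) x^T Q x + c^T x + lambda^T (A x - b)
Stationarity (grad_x L = 0): Q x + c + A^T lambda = 0.
Primal feasibility: A x = b.

This gives the KKT block system:
  [ Q   A^T ] [ x     ]   [-c ]
  [ A    0  ] [ lambda ] = [ b ]

Solving the linear system:
  x*      = (-0.7618, -0.0176, -1.1529)
  lambda* = (-3.6118)
  f(x*)   = 5.4132

x* = (-0.7618, -0.0176, -1.1529), lambda* = (-3.6118)


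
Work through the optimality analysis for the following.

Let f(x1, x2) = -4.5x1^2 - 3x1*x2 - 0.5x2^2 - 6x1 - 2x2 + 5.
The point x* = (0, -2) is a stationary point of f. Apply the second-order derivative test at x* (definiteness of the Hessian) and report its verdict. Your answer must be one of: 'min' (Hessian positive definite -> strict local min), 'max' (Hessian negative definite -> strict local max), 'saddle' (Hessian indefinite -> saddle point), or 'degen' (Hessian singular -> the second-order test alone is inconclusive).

Compute the Hessian H = grad^2 f:
  H = [[-9, -3], [-3, -1]]
Verify stationarity: grad f(x*) = H x* + g = (0, 0).
Eigenvalues of H: -10, 0.
H has a zero eigenvalue (singular; negative semidefinite but not definite), so H is neither positive definite, negative definite, nor indefinite. The second-order test alone is inconclusive -> degen.
(Indeed, f is constant along the null direction of H through x*, so x* is not a strict local extremum.)

degen


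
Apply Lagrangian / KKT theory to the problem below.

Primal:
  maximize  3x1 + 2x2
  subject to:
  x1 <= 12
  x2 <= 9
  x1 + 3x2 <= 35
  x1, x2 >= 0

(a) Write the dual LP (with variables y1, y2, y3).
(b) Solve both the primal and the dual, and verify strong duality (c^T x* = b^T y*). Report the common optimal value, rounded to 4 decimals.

The standard primal-dual pair for 'max c^T x s.t. A x <= b, x >= 0' is:
  Dual:  min b^T y  s.t.  A^T y >= c,  y >= 0.

So the dual LP is:
  minimize  12y1 + 9y2 + 35y3
  subject to:
    y1 + y3 >= 3
    y2 + 3y3 >= 2
    y1, y2, y3 >= 0

Solving the primal: x* = (12, 7.6667).
  primal value c^T x* = 51.3333.
Solving the dual: y* = (2.3333, 0, 0.6667).
  dual value b^T y* = 51.3333.
Strong duality: c^T x* = b^T y*. Confirmed.

51.3333


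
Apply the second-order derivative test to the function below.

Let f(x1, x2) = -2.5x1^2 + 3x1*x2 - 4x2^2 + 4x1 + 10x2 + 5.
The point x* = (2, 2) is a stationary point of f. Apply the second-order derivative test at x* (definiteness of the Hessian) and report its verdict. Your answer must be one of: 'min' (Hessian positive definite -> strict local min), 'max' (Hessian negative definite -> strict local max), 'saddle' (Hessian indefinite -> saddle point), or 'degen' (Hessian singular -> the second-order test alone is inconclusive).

Compute the Hessian H = grad^2 f:
  H = [[-5, 3], [3, -8]]
Verify stationarity: grad f(x*) = H x* + g = (0, 0).
Eigenvalues of H: -9.8541, -3.1459.
Both eigenvalues < 0, so H is negative definite -> x* is a strict local max.

max
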